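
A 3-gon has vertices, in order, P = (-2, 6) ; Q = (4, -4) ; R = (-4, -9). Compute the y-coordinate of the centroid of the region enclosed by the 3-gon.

Apply the shoelace (surveyor's) formula. First the cross-terms c_i = x_i·y_{i+1} − x_{i+1}·y_i:
  -16, -52, -42  ⇒  2A = -110, A = -55.
Then Σ (y_i + y_{i+1})·c_i = 770, so ȳ = 770 / (6·(-55)) = -7/3.

-7/3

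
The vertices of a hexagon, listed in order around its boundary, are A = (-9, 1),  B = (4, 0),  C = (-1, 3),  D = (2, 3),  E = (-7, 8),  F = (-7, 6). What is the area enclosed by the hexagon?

48.5

Σ = (-4) + (12) + (-9) + (37) + (14) + (47) = 97
Area = |Σ|/2 = 48.5.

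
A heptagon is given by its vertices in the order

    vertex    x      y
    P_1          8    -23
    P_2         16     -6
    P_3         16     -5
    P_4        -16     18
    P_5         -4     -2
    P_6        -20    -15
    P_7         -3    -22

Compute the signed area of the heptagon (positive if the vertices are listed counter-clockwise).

654

Σ = (320) + (16) + (208) + (104) + (20) + (395) + (245) = 1308
Signed area = Σ/2 = 654 (positive ⇒ counter-clockwise traversal).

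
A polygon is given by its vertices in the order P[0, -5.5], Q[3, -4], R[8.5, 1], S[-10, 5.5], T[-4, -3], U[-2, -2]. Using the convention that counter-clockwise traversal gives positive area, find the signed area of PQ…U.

87.625

Apply the shoelace formula: 2A = Σ (x_i·y_{i+1} − x_{i+1}·y_i), indices taken mod 6.
Cross-terms: 16.5, 37, 56.75, 52, 2, 11  ⇒  Σ = 175.25
Signed area = Σ/2 = 87.625 (positive ⇒ counter-clockwise traversal).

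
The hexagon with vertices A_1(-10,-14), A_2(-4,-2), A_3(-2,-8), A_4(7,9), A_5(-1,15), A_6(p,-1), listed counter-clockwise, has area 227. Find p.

The doubled signed area Σ (x_i y_{i+1} − x_{i+1} y_i) is linear in p.
With p=0 it equals 135; the coefficient of p is -29 (from the two edges through A_6).
So -29·p + 135 = 2·227 = 454 ⇒ p = -11.

-11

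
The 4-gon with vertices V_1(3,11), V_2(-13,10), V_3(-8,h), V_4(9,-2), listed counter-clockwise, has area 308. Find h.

Write out the shoelace sum; only the two edges meeting at V_3 involve h:
2·Area = [((-13)·h − (-8)·10) + ((-8)·(-2) − 9·h)] + 278
       = -22·h + 374 = 616
⇒ h = -11.

-11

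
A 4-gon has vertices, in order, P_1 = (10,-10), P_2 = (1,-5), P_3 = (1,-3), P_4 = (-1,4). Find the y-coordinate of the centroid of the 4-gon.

-255/67

Apply Gauss's area formula. First the cross-terms c_i = x_i·y_{i+1} − x_{i+1}·y_i:
  -40, 2, 1, -30  ⇒  2A = -67, A = -33.5.
Then Σ (y_i + y_{i+1})·c_i = 765, so ȳ = 765 / (6·(-33.5)) = -255/67.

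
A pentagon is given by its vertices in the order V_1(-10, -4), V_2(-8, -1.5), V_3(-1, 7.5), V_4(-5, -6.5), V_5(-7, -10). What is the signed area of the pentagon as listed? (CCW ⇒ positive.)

-51

Σ = (-17) + (-61.5) + (44) + (4.5) + (-72) = -102
Signed area = Σ/2 = -51 (negative ⇒ clockwise traversal).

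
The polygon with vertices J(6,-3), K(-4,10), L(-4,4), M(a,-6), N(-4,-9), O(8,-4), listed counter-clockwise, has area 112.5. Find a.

-5

The doubled signed area Σ (x_i y_{i+1} − x_{i+1} y_i) is linear in a.
With a=0 it equals 160; the coefficient of a is -13 (from the two edges through M).
So -13·a + 160 = 2·112.5 = 225 ⇒ a = -5.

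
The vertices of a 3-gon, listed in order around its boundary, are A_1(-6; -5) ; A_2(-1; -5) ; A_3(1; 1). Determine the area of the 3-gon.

A_1→A_2: (-6)(-5) − (-1)(-5) = 25
A_2→A_3: (-1)(1) − (1)(-5) = 4
A_3→A_1: (1)(-5) − (-6)(1) = 1
Σ = 30
Area = |Σ|/2 = 15.

15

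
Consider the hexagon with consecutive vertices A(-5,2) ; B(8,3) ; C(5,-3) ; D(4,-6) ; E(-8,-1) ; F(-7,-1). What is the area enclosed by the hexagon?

Apply the shoelace formula: 2A = Σ (x_i·y_{i+1} − x_{i+1}·y_i), indices taken mod 6.
Σ = (-31) + (-39) + (-18) + (-52) + (1) + (-19) = -158
Area = |Σ|/2 = 79.

79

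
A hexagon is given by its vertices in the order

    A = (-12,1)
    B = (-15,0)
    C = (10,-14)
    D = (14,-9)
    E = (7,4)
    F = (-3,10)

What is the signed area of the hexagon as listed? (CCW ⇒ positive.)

324.5

Apply the shoelace (surveyor's) formula: 2A = Σ (x_i·y_{i+1} − x_{i+1}·y_i), indices taken mod 6.
A→B: (-12)(0) − (-15)(1) = 15
B→C: (-15)(-14) − (10)(0) = 210
C→D: (10)(-9) − (14)(-14) = 106
D→E: (14)(4) − (7)(-9) = 119
E→F: (7)(10) − (-3)(4) = 82
F→A: (-3)(1) − (-12)(10) = 117
Σ = 649
Signed area = Σ/2 = 324.5 (positive ⇒ counter-clockwise traversal).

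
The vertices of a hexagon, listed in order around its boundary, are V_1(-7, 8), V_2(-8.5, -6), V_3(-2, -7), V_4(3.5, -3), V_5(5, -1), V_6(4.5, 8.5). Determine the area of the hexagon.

171

V_1→V_2: (-7)(-6) − (-8.5)(8) = 110
V_2→V_3: (-8.5)(-7) − (-2)(-6) = 47.5
V_3→V_4: (-2)(-3) − (3.5)(-7) = 30.5
V_4→V_5: (3.5)(-1) − (5)(-3) = 11.5
V_5→V_6: (5)(8.5) − (4.5)(-1) = 47
V_6→V_1: (4.5)(8) − (-7)(8.5) = 95.5
Σ = 342
Area = |Σ|/2 = 171.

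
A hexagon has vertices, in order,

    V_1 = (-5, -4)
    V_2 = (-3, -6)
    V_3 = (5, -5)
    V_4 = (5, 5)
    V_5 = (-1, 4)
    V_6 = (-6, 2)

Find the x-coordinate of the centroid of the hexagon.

3/97

Apply Gauss's area formula. First the cross-terms c_i = x_i·y_{i+1} − x_{i+1}·y_i:
  18, 45, 50, 25, 22, 34  ⇒  2A = 194, A = 97.
Then Σ (x_i + x_{i+1})·c_i = 18, so x̄ = 18 / (6·97) = 3/97.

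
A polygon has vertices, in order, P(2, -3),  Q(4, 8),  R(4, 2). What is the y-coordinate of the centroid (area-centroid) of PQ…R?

7/3

Apply the shoelace (surveyor's) formula. First the cross-terms c_i = x_i·y_{i+1} − x_{i+1}·y_i:
  28, -24, -16  ⇒  2A = -12, A = -6.
Then Σ (y_i + y_{i+1})·c_i = -84, so ȳ = -84 / (6·(-6)) = 7/3.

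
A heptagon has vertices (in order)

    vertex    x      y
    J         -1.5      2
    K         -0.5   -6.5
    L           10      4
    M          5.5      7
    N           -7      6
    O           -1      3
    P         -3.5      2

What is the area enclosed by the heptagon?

96.625

Apply the surveyor's formula: 2A = Σ (x_i·y_{i+1} − x_{i+1}·y_i), indices taken mod 7.
Σ = (10.75) + (63) + (48) + (82) + (-15) + (8.5) + (-4) = 193.25
Area = |Σ|/2 = 96.625.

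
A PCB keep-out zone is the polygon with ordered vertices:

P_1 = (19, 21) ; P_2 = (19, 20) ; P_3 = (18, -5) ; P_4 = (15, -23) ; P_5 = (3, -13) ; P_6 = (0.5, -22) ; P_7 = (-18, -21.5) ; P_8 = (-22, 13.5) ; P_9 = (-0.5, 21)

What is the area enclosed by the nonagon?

Cross-terms: -19, -455, -339, -126, -59.5, -406.75, -716, -455.25, -409.5  ⇒  Σ = -2986
Area = |Σ|/2 = 1493.

1493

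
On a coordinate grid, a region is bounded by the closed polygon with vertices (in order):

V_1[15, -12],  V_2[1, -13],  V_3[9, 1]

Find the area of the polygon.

94

Apply the shoelace formula: 2A = Σ (x_i·y_{i+1} − x_{i+1}·y_i), indices taken mod 3.
Cross-terms: -183, 118, -123  ⇒  Σ = -188
Area = |Σ|/2 = 94.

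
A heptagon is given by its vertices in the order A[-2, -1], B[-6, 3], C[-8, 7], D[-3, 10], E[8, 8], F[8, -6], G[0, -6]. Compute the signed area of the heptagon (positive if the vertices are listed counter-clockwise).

-182.5

Apply Gauss's area formula: 2A = Σ (x_i·y_{i+1} − x_{i+1}·y_i), indices taken mod 7.
A→B: (-2)(3) − (-6)(-1) = -12
B→C: (-6)(7) − (-8)(3) = -18
C→D: (-8)(10) − (-3)(7) = -59
D→E: (-3)(8) − (8)(10) = -104
E→F: (8)(-6) − (8)(8) = -112
F→G: (8)(-6) − (0)(-6) = -48
G→A: (0)(-1) − (-2)(-6) = -12
Σ = -365
Signed area = Σ/2 = -182.5 (negative ⇒ clockwise traversal).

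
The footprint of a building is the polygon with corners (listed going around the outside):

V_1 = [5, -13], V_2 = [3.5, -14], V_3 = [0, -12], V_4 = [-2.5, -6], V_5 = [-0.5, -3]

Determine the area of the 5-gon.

Σ = (-24.5) + (-42) + (-30) + (4.5) + (21.5) = -70.5
Area = |Σ|/2 = 35.25.

35.25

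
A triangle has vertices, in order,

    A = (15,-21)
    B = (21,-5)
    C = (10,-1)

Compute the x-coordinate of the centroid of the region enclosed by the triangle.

46/3

Apply the shoelace formula. First the cross-terms c_i = x_i·y_{i+1} − x_{i+1}·y_i:
  366, 29, -195  ⇒  2A = 200, A = 100.
Then Σ (x_i + x_{i+1})·c_i = 9200, so x̄ = 9200 / (6·100) = 46/3.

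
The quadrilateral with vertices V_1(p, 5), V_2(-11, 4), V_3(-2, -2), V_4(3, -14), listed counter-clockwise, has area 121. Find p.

Write out the shoelace sum; only the two edges meeting at V_1 involve p:
2·Area = [(3·5 − p·(-14)) + (p·4 − (-11)·5)] + 64
       = 18·p + 134 = 242
⇒ p = 6.

6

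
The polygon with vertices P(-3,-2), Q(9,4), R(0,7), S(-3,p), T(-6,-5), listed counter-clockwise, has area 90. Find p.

13

The doubled signed area Σ (x_i y_{i+1} − x_{i+1} y_i) is linear in p.
With p=0 it equals 102; the coefficient of p is 6 (from the two edges through S).
So 6·p + 102 = 2·90 = 180 ⇒ p = 13.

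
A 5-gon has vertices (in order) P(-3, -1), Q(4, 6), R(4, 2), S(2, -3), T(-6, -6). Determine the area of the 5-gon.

Apply the shoelace (surveyor's) formula: 2A = Σ (x_i·y_{i+1} − x_{i+1}·y_i), indices taken mod 5.
P→Q: (-3)(6) − (4)(-1) = -14
Q→R: (4)(2) − (4)(6) = -16
R→S: (4)(-3) − (2)(2) = -16
S→T: (2)(-6) − (-6)(-3) = -30
T→P: (-6)(-1) − (-3)(-6) = -12
Σ = -88
Area = |Σ|/2 = 44.

44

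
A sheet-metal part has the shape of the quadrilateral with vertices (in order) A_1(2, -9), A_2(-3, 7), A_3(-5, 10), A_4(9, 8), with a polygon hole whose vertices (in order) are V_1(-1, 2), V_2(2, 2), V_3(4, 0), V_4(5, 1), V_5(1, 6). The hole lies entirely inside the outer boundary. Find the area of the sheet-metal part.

Outer boundary:
Apply the shoelace (surveyor's) formula: 2A = Σ (x_i·y_{i+1} − x_{i+1}·y_i), indices taken mod 4.
Σ = (-13) + (5) + (-130) + (-97) = -235
Area = |Σ|/2 = 117.5.
Hole:
Apply the shoelace (surveyor's) formula: 2A = Σ (x_i·y_{i+1} − x_{i+1}·y_i), indices taken mod 5.
Σ = (-6) + (-8) + (4) + (29) + (8) = 27
Area = |Σ|/2 = 13.5.
Net area = 117.5 − 13.5 = 104.

104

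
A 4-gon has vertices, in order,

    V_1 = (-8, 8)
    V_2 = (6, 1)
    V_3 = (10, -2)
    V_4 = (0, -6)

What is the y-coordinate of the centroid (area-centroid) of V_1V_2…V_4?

Apply the shoelace formula. First the cross-terms c_i = x_i·y_{i+1} − x_{i+1}·y_i:
  -56, -22, -60, -48  ⇒  2A = -186, A = -93.
Then Σ (y_i + y_{i+1})·c_i = -98, so ȳ = -98 / (6·(-93)) = 49/279.

49/279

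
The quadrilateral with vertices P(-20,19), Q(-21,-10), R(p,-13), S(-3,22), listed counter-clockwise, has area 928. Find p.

The doubled signed area Σ (x_i y_{i+1} − x_{i+1} y_i) is linear in p.
With p=0 it equals 1216; the coefficient of p is 32 (from the two edges through R).
So 32·p + 1216 = 2·928 = 1856 ⇒ p = 20.

20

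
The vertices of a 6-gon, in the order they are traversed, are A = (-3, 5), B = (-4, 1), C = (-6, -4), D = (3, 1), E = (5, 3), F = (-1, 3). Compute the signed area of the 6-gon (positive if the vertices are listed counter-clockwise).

35.5

A→B: (-3)(1) − (-4)(5) = 17
B→C: (-4)(-4) − (-6)(1) = 22
C→D: (-6)(1) − (3)(-4) = 6
D→E: (3)(3) − (5)(1) = 4
E→F: (5)(3) − (-1)(3) = 18
F→A: (-1)(5) − (-3)(3) = 4
Σ = 71
Signed area = Σ/2 = 35.5 (positive ⇒ counter-clockwise traversal).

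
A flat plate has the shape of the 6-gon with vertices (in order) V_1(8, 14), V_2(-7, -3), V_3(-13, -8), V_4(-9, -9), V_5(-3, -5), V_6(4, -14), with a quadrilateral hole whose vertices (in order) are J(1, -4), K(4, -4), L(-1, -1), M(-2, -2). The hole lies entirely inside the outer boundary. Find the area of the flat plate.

185

Outer boundary:
Σ = (74) + (17) + (45) + (18) + (62) + (168) = 384
Area = |Σ|/2 = 192.
Hole:
Σ = (12) + (-8) + (0) + (10) = 14
Area = |Σ|/2 = 7.
Net area = 192 − 7 = 185.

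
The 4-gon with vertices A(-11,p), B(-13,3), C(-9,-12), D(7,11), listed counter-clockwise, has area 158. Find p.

Write out the shoelace sum; only the two edges meeting at A involve p:
2·Area = [(7·p − (-11)·11) + ((-11)·3 − (-13)·p)] + 168
       = 20·p + 256 = 316
⇒ p = 3.

3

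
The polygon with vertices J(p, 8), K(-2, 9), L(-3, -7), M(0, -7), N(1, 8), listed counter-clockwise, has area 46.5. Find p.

0

The doubled signed area Σ (x_i y_{i+1} − x_{i+1} y_i) is linear in p.
With p=0 it equals 93; the coefficient of p is 1 (from the two edges through J).
So 1·p + 93 = 2·46.5 = 93 ⇒ p = 0.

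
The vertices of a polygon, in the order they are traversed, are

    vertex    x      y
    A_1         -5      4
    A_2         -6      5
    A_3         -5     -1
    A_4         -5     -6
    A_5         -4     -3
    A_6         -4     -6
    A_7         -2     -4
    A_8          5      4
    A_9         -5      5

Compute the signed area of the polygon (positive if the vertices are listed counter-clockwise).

62

Apply the surveyor's formula: 2A = Σ (x_i·y_{i+1} − x_{i+1}·y_i), indices taken mod 9.
Σ = (-1) + (31) + (25) + (-9) + (12) + (4) + (12) + (45) + (5) = 124
Signed area = Σ/2 = 62 (positive ⇒ counter-clockwise traversal).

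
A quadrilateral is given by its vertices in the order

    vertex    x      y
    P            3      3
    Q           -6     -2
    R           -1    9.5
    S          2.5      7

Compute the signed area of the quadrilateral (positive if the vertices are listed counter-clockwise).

-45.625

Apply the shoelace formula: 2A = Σ (x_i·y_{i+1} − x_{i+1}·y_i), indices taken mod 4.
Σ = (12) + (-59) + (-30.75) + (-13.5) = -91.25
Signed area = Σ/2 = -45.625 (negative ⇒ clockwise traversal).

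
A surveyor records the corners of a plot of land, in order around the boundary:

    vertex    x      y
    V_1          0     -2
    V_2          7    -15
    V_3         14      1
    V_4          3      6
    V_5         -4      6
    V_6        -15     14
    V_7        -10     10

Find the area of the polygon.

Apply the shoelace (surveyor's) formula: 2A = Σ (x_i·y_{i+1} − x_{i+1}·y_i), indices taken mod 7.
Σ = (14) + (217) + (81) + (42) + (34) + (-10) + (20) = 398
Area = |Σ|/2 = 199.

199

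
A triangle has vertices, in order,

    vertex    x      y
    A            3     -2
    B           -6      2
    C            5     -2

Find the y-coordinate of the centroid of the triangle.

Apply the surveyor's formula. First the cross-terms c_i = x_i·y_{i+1} − x_{i+1}·y_i:
  -6, 2, -4  ⇒  2A = -8, A = -4.
Then Σ (y_i + y_{i+1})·c_i = 16, so ȳ = 16 / (6·(-4)) = -2/3.

-2/3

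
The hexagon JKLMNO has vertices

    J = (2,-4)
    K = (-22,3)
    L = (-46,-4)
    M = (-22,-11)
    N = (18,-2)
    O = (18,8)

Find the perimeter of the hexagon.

146

|JK| = √((-24)² + (7)²) = √625 = 25
|KL| = √((-24)² + (-7)²) = √625 = 25
|LM| = √((24)² + (-7)²) = √625 = 25
|MN| = √((40)² + (9)²) = √1681 = 41
|NO| = √((0)² + (10)²) = √100 = 10
|OJ| = √((-16)² + (-12)²) = √400 = 20
Perimeter = 25 + 25 + 25 + 41 + 10 + 20 = 146.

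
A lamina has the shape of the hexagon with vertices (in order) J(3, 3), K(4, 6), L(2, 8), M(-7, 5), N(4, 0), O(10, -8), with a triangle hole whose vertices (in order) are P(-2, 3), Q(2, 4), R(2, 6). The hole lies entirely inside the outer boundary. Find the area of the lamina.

Outer boundary:
Apply Gauss's area formula: 2A = Σ (x_i·y_{i+1} − x_{i+1}·y_i), indices taken mod 6.
Cross-terms: 6, 20, 66, -20, -32, 54  ⇒  Σ = 94
Area = |Σ|/2 = 47.
Hole:
Apply the shoelace (surveyor's) formula: 2A = Σ (x_i·y_{i+1} − x_{i+1}·y_i), indices taken mod 3.
P→Q: (-2)(4) − (2)(3) = -14
Q→R: (2)(6) − (2)(4) = 4
R→P: (2)(3) − (-2)(6) = 18
Σ = 8
Area = |Σ|/2 = 4.
Net area = 47 − 4 = 43.

43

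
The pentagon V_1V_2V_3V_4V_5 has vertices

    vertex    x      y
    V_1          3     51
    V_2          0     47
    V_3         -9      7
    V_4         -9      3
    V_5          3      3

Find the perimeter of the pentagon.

110

|V_1V_2| = √((-3)² + (-4)²) = √25 = 5
|V_2V_3| = √((-9)² + (-40)²) = √1681 = 41
|V_3V_4| = √((0)² + (-4)²) = √16 = 4
|V_4V_5| = √((12)² + (0)²) = √144 = 12
|V_5V_1| = √((0)² + (48)²) = √2304 = 48
Perimeter = 5 + 41 + 4 + 12 + 48 = 110.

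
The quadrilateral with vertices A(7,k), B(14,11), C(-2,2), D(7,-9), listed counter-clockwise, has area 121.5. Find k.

The doubled signed area Σ (x_i y_{i+1} − x_{i+1} y_i) is linear in k.
With k=0 it equals 194; the coefficient of k is -7 (from the two edges through A).
So -7·k + 194 = 2·121.5 = 243 ⇒ k = -7.

-7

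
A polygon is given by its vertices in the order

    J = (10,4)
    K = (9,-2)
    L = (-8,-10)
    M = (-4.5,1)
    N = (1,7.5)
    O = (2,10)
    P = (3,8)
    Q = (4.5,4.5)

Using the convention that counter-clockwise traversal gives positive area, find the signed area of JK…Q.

Apply the shoelace formula: 2A = Σ (x_i·y_{i+1} − x_{i+1}·y_i), indices taken mod 8.
Σ = (-56) + (-106) + (-53) + (-34.75) + (-5) + (-14) + (-22.5) + (-27) = -318.25
Signed area = Σ/2 = -159.125 (negative ⇒ clockwise traversal).

-159.125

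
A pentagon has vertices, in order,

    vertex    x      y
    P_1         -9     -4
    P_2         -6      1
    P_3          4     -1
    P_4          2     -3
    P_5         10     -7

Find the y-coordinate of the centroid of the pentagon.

Apply the shoelace formula. First the cross-terms c_i = x_i·y_{i+1} − x_{i+1}·y_i:
  -33, 2, -10, 16, -103  ⇒  2A = -128, A = -64.
Then Σ (y_i + y_{i+1})·c_i = 1112, so ȳ = 1112 / (6·(-64)) = -139/48.

-139/48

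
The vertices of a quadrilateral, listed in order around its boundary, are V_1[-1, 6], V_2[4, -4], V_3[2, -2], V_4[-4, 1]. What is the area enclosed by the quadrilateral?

Σ = (-20) + (0) + (-6) + (-23) = -49
Area = |Σ|/2 = 24.5.

24.5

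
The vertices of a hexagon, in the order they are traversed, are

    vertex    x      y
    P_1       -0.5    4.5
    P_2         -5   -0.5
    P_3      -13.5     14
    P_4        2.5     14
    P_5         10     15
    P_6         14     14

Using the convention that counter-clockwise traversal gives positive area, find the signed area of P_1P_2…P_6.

Apply the surveyor's formula: 2A = Σ (x_i·y_{i+1} − x_{i+1}·y_i), indices taken mod 6.
Σ = (22.75) + (-76.75) + (-224) + (-102.5) + (-70) + (70) = -380.5
Signed area = Σ/2 = -190.25 (negative ⇒ clockwise traversal).

-190.25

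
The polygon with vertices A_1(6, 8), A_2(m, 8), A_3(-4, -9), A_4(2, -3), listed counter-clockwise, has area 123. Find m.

-6

Write out the shoelace sum; only the two edges meeting at A_2 involve m:
2·Area = [(6·8 − m·8) + (m·(-9) − (-4)·8)] + 64
       = -17·m + 144 = 246
⇒ m = -6.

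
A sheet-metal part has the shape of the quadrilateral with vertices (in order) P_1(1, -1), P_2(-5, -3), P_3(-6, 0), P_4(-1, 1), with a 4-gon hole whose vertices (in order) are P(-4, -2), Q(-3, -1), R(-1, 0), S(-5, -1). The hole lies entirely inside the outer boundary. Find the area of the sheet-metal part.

Outer boundary:
Apply the shoelace formula: 2A = Σ (x_i·y_{i+1} − x_{i+1}·y_i), indices taken mod 4.
P_1→P_2: (1)(-3) − (-5)(-1) = -8
P_2→P_3: (-5)(0) − (-6)(-3) = -18
P_3→P_4: (-6)(1) − (-1)(0) = -6
P_4→P_1: (-1)(-1) − (1)(1) = 0
Σ = -32
Area = |Σ|/2 = 16.
Hole:
Apply Gauss's area formula: 2A = Σ (x_i·y_{i+1} − x_{i+1}·y_i), indices taken mod 4.
P→Q: (-4)(-1) − (-3)(-2) = -2
Q→R: (-3)(0) − (-1)(-1) = -1
R→S: (-1)(-1) − (-5)(0) = 1
S→P: (-5)(-2) − (-4)(-1) = 6
Σ = 4
Area = |Σ|/2 = 2.
Net area = 16 − 2 = 14.

14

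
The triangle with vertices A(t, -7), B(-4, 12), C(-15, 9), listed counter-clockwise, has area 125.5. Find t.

10

The doubled signed area Σ (x_i y_{i+1} − x_{i+1} y_i) is linear in t.
With t=0 it equals 221; the coefficient of t is 3 (from the two edges through A).
So 3·t + 221 = 2·125.5 = 251 ⇒ t = 10.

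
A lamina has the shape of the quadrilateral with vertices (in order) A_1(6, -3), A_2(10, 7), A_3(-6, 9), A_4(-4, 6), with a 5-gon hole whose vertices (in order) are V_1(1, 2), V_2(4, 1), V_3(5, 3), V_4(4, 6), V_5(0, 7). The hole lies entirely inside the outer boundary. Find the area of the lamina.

Outer boundary:
Apply the surveyor's formula: 2A = Σ (x_i·y_{i+1} − x_{i+1}·y_i), indices taken mod 4.
Σ = (72) + (132) + (0) + (-24) = 180
Area = |Σ|/2 = 90.
Hole:
Apply Gauss's area formula: 2A = Σ (x_i·y_{i+1} − x_{i+1}·y_i), indices taken mod 5.
Σ = (-7) + (7) + (18) + (28) + (-7) = 39
Area = |Σ|/2 = 19.5.
Net area = 90 − 19.5 = 70.5.

70.5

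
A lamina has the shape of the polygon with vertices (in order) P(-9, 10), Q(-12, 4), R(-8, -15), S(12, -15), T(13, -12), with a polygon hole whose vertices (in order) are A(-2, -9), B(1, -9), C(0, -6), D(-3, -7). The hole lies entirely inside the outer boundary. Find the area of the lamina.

Outer boundary:
Σ = (84) + (212) + (300) + (51) + (22) = 669
Area = |Σ|/2 = 334.5.
Hole:
Σ = (27) + (-6) + (-18) + (13) = 16
Area = |Σ|/2 = 8.
Net area = 334.5 − 8 = 326.5.

326.5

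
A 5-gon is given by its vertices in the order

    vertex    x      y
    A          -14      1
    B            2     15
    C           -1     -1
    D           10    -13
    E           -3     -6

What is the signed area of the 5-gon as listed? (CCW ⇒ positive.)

Apply the surveyor's formula: 2A = Σ (x_i·y_{i+1} − x_{i+1}·y_i), indices taken mod 5.
Σ = (-212) + (13) + (23) + (-99) + (-87) = -362
Signed area = Σ/2 = -181 (negative ⇒ clockwise traversal).

-181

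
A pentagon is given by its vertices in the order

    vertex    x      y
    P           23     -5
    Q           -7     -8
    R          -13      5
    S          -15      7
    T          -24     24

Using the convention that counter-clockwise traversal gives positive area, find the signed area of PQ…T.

Σ = (-219) + (-139) + (-16) + (-192) + (-432) = -998
Signed area = Σ/2 = -499 (negative ⇒ clockwise traversal).

-499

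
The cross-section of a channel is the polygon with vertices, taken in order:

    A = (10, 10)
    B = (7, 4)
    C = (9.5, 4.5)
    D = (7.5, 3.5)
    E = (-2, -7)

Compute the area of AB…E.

16.25

A→B: (10)(4) − (7)(10) = -30
B→C: (7)(4.5) − (9.5)(4) = -6.5
C→D: (9.5)(3.5) − (7.5)(4.5) = -0.5
D→E: (7.5)(-7) − (-2)(3.5) = -45.5
E→A: (-2)(10) − (10)(-7) = 50
Σ = -32.5
Area = |Σ|/2 = 16.25.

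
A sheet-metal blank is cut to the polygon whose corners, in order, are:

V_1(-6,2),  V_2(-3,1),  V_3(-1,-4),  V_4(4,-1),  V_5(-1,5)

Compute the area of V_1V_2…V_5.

Cross-terms: 0, 13, 17, 19, 28  ⇒  Σ = 77
Area = |Σ|/2 = 38.5.

38.5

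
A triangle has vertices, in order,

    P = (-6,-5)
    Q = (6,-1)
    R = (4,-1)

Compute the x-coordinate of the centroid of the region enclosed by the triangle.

Apply the shoelace (surveyor's) formula. First the cross-terms c_i = x_i·y_{i+1} − x_{i+1}·y_i:
  36, -2, -26  ⇒  2A = 8, A = 4.
Then Σ (x_i + x_{i+1})·c_i = 32, so x̄ = 32 / (6·4) = 4/3.

4/3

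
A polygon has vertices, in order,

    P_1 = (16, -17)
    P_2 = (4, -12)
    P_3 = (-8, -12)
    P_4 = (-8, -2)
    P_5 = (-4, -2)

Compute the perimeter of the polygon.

64

|P_1P_2| = √((-12)² + (5)²) = √169 = 13
|P_2P_3| = √((-12)² + (0)²) = √144 = 12
|P_3P_4| = √((0)² + (10)²) = √100 = 10
|P_4P_5| = √((4)² + (0)²) = √16 = 4
|P_5P_1| = √((20)² + (-15)²) = √625 = 25
Perimeter = 13 + 12 + 10 + 4 + 25 = 64.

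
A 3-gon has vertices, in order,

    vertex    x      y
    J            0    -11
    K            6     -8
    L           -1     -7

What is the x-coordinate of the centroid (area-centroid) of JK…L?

Apply the shoelace formula. First the cross-terms c_i = x_i·y_{i+1} − x_{i+1}·y_i:
  66, -50, 11  ⇒  2A = 27, A = 13.5.
Then Σ (x_i + x_{i+1})·c_i = 135, so x̄ = 135 / (6·13.5) = 5/3.

5/3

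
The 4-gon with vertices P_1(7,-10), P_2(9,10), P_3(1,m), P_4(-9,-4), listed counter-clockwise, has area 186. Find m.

Write out the shoelace sum; only the two edges meeting at P_3 involve m:
2·Area = [(9·m − 1·10) + (1·(-4) − (-9)·m)] + 278
       = 18·m + 264 = 372
⇒ m = 6.

6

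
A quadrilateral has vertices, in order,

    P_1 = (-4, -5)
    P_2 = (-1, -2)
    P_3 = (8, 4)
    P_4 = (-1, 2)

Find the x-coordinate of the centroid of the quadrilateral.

Apply the surveyor's formula. First the cross-terms c_i = x_i·y_{i+1} − x_{i+1}·y_i:
  3, 12, 20, 13  ⇒  2A = 48, A = 24.
Then Σ (x_i + x_{i+1})·c_i = 144, so x̄ = 144 / (6·24) = 1.

1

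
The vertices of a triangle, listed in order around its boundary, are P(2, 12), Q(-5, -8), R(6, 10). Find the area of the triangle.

Σ = (44) + (-2) + (52) = 94
Area = |Σ|/2 = 47.

47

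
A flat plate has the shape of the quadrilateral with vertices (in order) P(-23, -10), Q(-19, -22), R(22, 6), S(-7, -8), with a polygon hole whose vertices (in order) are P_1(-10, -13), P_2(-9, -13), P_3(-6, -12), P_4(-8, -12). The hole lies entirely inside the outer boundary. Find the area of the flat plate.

Outer boundary:
Apply Gauss's area formula: 2A = Σ (x_i·y_{i+1} − x_{i+1}·y_i), indices taken mod 4.
Cross-terms: 316, 370, -134, -114  ⇒  Σ = 438
Area = |Σ|/2 = 219.
Hole:
P_1→P_2: (-10)(-13) − (-9)(-13) = 13
P_2→P_3: (-9)(-12) − (-6)(-13) = 30
P_3→P_4: (-6)(-12) − (-8)(-12) = -24
P_4→P_1: (-8)(-13) − (-10)(-12) = -16
Σ = 3
Area = |Σ|/2 = 1.5.
Net area = 219 − 1.5 = 217.5.

217.5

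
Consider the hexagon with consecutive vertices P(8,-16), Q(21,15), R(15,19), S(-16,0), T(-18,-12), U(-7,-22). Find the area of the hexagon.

863

P→Q: (8)(15) − (21)(-16) = 456
Q→R: (21)(19) − (15)(15) = 174
R→S: (15)(0) − (-16)(19) = 304
S→T: (-16)(-12) − (-18)(0) = 192
T→U: (-18)(-22) − (-7)(-12) = 312
U→P: (-7)(-16) − (8)(-22) = 288
Σ = 1726
Area = |Σ|/2 = 863.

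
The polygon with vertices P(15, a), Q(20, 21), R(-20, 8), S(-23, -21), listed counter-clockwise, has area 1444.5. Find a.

-25

The doubled signed area Σ (x_i y_{i+1} − x_{i+1} y_i) is linear in a.
With a=0 it equals 1814; the coefficient of a is -43 (from the two edges through P).
So -43·a + 1814 = 2·1444.5 = 2889 ⇒ a = -25.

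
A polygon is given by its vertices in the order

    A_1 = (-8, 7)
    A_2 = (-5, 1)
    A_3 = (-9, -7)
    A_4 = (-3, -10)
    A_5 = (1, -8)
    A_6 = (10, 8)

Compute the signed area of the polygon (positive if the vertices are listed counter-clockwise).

198

Apply the surveyor's formula: 2A = Σ (x_i·y_{i+1} − x_{i+1}·y_i), indices taken mod 6.
Σ = (27) + (44) + (69) + (34) + (88) + (134) = 396
Signed area = Σ/2 = 198 (positive ⇒ counter-clockwise traversal).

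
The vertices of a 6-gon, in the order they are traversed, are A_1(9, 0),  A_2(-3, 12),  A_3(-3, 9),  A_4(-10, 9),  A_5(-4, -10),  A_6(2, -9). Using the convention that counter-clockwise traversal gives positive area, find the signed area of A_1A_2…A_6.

Apply the shoelace formula: 2A = Σ (x_i·y_{i+1} − x_{i+1}·y_i), indices taken mod 6.
Σ = (108) + (9) + (63) + (136) + (56) + (81) = 453
Signed area = Σ/2 = 226.5 (positive ⇒ counter-clockwise traversal).

226.5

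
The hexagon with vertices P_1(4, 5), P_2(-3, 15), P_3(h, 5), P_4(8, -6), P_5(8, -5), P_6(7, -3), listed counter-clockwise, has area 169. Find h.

-12

The doubled signed area Σ (x_i y_{i+1} − x_{i+1} y_i) is linear in h.
With h=0 it equals 86; the coefficient of h is -21 (from the two edges through P_3).
So -21·h + 86 = 2·169 = 338 ⇒ h = -12.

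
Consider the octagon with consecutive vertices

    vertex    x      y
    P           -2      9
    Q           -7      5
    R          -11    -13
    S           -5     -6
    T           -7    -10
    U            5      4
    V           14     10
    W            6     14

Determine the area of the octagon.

221

Σ = (53) + (146) + (1) + (8) + (22) + (-6) + (136) + (82) = 442
Area = |Σ|/2 = 221.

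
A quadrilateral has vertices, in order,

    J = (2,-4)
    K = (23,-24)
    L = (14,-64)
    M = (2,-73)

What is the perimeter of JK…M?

|JK| = √((21)² + (-20)²) = √841 = 29
|KL| = √((-9)² + (-40)²) = √1681 = 41
|LM| = √((-12)² + (-9)²) = √225 = 15
|MJ| = √((0)² + (69)²) = √4761 = 69
Perimeter = 29 + 41 + 15 + 69 = 154.

154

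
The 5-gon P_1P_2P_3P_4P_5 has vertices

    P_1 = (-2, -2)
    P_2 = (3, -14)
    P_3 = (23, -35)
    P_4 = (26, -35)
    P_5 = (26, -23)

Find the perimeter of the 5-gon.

|P_1P_2| = √((5)² + (-12)²) = √169 = 13
|P_2P_3| = √((20)² + (-21)²) = √841 = 29
|P_3P_4| = √((3)² + (0)²) = √9 = 3
|P_4P_5| = √((0)² + (12)²) = √144 = 12
|P_5P_1| = √((-28)² + (21)²) = √1225 = 35
Perimeter = 13 + 29 + 3 + 12 + 35 = 92.

92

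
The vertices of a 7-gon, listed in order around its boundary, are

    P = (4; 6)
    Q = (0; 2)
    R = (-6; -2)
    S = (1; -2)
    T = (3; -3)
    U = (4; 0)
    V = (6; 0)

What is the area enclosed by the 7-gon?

42.5

Apply the shoelace formula: 2A = Σ (x_i·y_{i+1} − x_{i+1}·y_i), indices taken mod 7.
P→Q: (4)(2) − (0)(6) = 8
Q→R: (0)(-2) − (-6)(2) = 12
R→S: (-6)(-2) − (1)(-2) = 14
S→T: (1)(-3) − (3)(-2) = 3
T→U: (3)(0) − (4)(-3) = 12
U→V: (4)(0) − (6)(0) = 0
V→P: (6)(6) − (4)(0) = 36
Σ = 85
Area = |Σ|/2 = 42.5.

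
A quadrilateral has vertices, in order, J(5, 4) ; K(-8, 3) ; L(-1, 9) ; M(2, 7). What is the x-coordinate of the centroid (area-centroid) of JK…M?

Apply the surveyor's formula. First the cross-terms c_i = x_i·y_{i+1} − x_{i+1}·y_i:
  47, -69, -25, -27  ⇒  2A = -74, A = -37.
Then Σ (x_i + x_{i+1})·c_i = 266, so x̄ = 266 / (6·(-37)) = -133/111.

-133/111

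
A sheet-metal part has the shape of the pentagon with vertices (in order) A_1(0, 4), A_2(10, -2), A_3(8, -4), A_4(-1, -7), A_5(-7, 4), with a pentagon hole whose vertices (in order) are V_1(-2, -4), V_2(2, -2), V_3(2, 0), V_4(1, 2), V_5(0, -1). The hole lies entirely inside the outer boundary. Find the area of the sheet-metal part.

Outer boundary:
Apply the shoelace (surveyor's) formula: 2A = Σ (x_i·y_{i+1} − x_{i+1}·y_i), indices taken mod 5.
Σ = (-40) + (-24) + (-60) + (-53) + (-28) = -205
Area = |Σ|/2 = 102.5.
Hole:
Apply Gauss's area formula: 2A = Σ (x_i·y_{i+1} − x_{i+1}·y_i), indices taken mod 5.
V_1→V_2: (-2)(-2) − (2)(-4) = 12
V_2→V_3: (2)(0) − (2)(-2) = 4
V_3→V_4: (2)(2) − (1)(0) = 4
V_4→V_5: (1)(-1) − (0)(2) = -1
V_5→V_1: (0)(-4) − (-2)(-1) = -2
Σ = 17
Area = |Σ|/2 = 8.5.
Net area = 102.5 − 8.5 = 94.

94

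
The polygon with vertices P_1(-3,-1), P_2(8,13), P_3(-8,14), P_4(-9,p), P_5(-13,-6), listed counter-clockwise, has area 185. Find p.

2

Write out the shoelace sum; only the two edges meeting at P_4 involve p:
2·Area = [((-8)·p − (-9)·14) + ((-9)·(-6) − (-13)·p)] + 180
       = 5·p + 360 = 370
⇒ p = 2.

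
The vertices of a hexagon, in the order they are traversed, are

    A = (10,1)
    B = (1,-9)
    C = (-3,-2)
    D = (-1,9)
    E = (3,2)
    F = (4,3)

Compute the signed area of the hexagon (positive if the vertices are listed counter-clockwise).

Apply the shoelace (surveyor's) formula: 2A = Σ (x_i·y_{i+1} − x_{i+1}·y_i), indices taken mod 6.
Cross-terms: -91, -29, -29, -29, 1, -26  ⇒  Σ = -203
Signed area = Σ/2 = -101.5 (negative ⇒ clockwise traversal).

-101.5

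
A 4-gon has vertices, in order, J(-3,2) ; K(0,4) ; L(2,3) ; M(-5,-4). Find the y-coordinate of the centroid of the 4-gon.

13/15

Apply the shoelace formula. First the cross-terms c_i = x_i·y_{i+1} − x_{i+1}·y_i:
  -12, -8, 7, -22  ⇒  2A = -35, A = -17.5.
Then Σ (y_i + y_{i+1})·c_i = -91, so ȳ = -91 / (6·(-17.5)) = 13/15.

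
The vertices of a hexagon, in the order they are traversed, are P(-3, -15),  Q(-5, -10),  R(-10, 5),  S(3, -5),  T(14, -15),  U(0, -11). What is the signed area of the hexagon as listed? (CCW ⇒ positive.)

Apply the surveyor's formula: 2A = Σ (x_i·y_{i+1} − x_{i+1}·y_i), indices taken mod 6.
Σ = (-45) + (-125) + (35) + (25) + (-154) + (-33) = -297
Signed area = Σ/2 = -148.5 (negative ⇒ clockwise traversal).

-148.5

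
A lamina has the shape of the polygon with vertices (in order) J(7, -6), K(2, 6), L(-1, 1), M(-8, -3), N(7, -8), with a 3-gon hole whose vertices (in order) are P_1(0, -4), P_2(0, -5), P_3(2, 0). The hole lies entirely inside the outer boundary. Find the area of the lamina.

85

Outer boundary:
Apply Gauss's area formula: 2A = Σ (x_i·y_{i+1} − x_{i+1}·y_i), indices taken mod 5.
J→K: (7)(6) − (2)(-6) = 54
K→L: (2)(1) − (-1)(6) = 8
L→M: (-1)(-3) − (-8)(1) = 11
M→N: (-8)(-8) − (7)(-3) = 85
N→J: (7)(-6) − (7)(-8) = 14
Σ = 172
Area = |Σ|/2 = 86.
Hole:
Σ = (0) + (10) + (-8) = 2
Area = |Σ|/2 = 1.
Net area = 86 − 1 = 85.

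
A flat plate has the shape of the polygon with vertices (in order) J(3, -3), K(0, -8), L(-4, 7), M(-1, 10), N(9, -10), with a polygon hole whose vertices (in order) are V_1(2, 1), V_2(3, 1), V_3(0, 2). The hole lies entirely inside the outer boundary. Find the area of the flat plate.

Outer boundary:
Σ = (-24) + (-32) + (-33) + (-80) + (3) = -166
Area = |Σ|/2 = 83.
Hole:
Apply the shoelace formula: 2A = Σ (x_i·y_{i+1} − x_{i+1}·y_i), indices taken mod 3.
Σ = (-1) + (6) + (-4) = 1
Area = |Σ|/2 = 0.5.
Net area = 83 − 0.5 = 82.5.

82.5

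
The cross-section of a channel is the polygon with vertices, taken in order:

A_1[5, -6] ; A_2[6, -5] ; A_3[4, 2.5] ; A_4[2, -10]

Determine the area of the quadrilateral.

Apply the shoelace (surveyor's) formula: 2A = Σ (x_i·y_{i+1} − x_{i+1}·y_i), indices taken mod 4.
A_1→A_2: (5)(-5) − (6)(-6) = 11
A_2→A_3: (6)(2.5) − (4)(-5) = 35
A_3→A_4: (4)(-10) − (2)(2.5) = -45
A_4→A_1: (2)(-6) − (5)(-10) = 38
Σ = 39
Area = |Σ|/2 = 19.5.

19.5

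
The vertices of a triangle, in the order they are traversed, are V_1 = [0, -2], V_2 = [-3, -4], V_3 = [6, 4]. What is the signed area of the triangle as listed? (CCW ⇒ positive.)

-3

Apply the surveyor's formula: 2A = Σ (x_i·y_{i+1} − x_{i+1}·y_i), indices taken mod 3.
Σ = (-6) + (12) + (-12) = -6
Signed area = Σ/2 = -3 (negative ⇒ clockwise traversal).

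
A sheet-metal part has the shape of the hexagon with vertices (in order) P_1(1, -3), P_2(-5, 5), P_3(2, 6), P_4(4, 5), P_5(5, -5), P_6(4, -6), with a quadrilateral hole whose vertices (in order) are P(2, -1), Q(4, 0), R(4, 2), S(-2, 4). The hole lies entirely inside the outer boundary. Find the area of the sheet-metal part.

49.5

Outer boundary:
Apply the shoelace (surveyor's) formula: 2A = Σ (x_i·y_{i+1} − x_{i+1}·y_i), indices taken mod 6.
P_1→P_2: (1)(5) − (-5)(-3) = -10
P_2→P_3: (-5)(6) − (2)(5) = -40
P_3→P_4: (2)(5) − (4)(6) = -14
P_4→P_5: (4)(-5) − (5)(5) = -45
P_5→P_6: (5)(-6) − (4)(-5) = -10
P_6→P_1: (4)(-3) − (1)(-6) = -6
Σ = -125
Area = |Σ|/2 = 62.5.
Hole:
P→Q: (2)(0) − (4)(-1) = 4
Q→R: (4)(2) − (4)(0) = 8
R→S: (4)(4) − (-2)(2) = 20
S→P: (-2)(-1) − (2)(4) = -6
Σ = 26
Area = |Σ|/2 = 13.
Net area = 62.5 − 13 = 49.5.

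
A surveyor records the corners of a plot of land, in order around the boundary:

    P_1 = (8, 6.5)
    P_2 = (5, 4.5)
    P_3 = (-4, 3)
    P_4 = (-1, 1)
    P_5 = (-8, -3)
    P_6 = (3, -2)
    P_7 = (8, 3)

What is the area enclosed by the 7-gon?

62.25

Cross-terms: 3.5, 33, -1, 11, 25, 25, 28  ⇒  Σ = 124.5
Area = |Σ|/2 = 62.25.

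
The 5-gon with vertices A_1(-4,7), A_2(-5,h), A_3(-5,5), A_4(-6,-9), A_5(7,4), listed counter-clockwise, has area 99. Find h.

Write out the shoelace sum; only the two edges meeting at A_2 involve h:
2·Area = [((-4)·h − (-5)·7) + ((-5)·5 − (-5)·h)] + 179
       = 1·h + 189 = 198
⇒ h = 9.

9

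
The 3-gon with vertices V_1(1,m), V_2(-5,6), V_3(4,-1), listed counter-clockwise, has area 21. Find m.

6

Write out the shoelace sum; only the two edges meeting at V_1 involve m:
2·Area = [(4·m − 1·(-1)) + (1·6 − (-5)·m)] + -19
       = 9·m + -12 = 42
⇒ m = 6.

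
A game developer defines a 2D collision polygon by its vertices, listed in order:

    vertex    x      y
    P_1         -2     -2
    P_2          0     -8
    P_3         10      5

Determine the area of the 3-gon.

Σ = (16) + (80) + (-10) = 86
Area = |Σ|/2 = 43.

43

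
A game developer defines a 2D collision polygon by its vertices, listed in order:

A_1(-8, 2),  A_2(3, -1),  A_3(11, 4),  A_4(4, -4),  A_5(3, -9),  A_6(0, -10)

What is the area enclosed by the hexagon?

Σ = (2) + (23) + (-60) + (-24) + (-30) + (-80) = -169
Area = |Σ|/2 = 84.5.

84.5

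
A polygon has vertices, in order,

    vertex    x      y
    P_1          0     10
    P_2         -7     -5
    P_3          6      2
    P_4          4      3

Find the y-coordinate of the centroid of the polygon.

Apply the surveyor's formula. First the cross-terms c_i = x_i·y_{i+1} − x_{i+1}·y_i:
  70, 16, 10, 40  ⇒  2A = 136, A = 68.
Then Σ (y_i + y_{i+1})·c_i = 872, so ȳ = 872 / (6·68) = 109/51.

109/51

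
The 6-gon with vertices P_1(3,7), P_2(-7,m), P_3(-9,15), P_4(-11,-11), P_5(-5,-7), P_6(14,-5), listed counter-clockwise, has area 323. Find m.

The doubled signed area Σ (x_i y_{i+1} − x_{i+1} y_i) is linear in m.
With m=0 it equals 466; the coefficient of m is 12 (from the two edges through P_2).
So 12·m + 466 = 2·323 = 646 ⇒ m = 15.

15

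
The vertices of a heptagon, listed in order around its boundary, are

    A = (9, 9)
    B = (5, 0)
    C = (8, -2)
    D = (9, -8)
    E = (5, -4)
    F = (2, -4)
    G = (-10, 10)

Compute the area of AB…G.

154.5

A→B: (9)(0) − (5)(9) = -45
B→C: (5)(-2) − (8)(0) = -10
C→D: (8)(-8) − (9)(-2) = -46
D→E: (9)(-4) − (5)(-8) = 4
E→F: (5)(-4) − (2)(-4) = -12
F→G: (2)(10) − (-10)(-4) = -20
G→A: (-10)(9) − (9)(10) = -180
Σ = -309
Area = |Σ|/2 = 154.5.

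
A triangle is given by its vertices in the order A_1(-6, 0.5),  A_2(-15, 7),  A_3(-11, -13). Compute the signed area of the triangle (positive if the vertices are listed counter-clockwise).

Apply the shoelace (surveyor's) formula: 2A = Σ (x_i·y_{i+1} − x_{i+1}·y_i), indices taken mod 3.
Σ = (-34.5) + (272) + (-83.5) = 154
Signed area = Σ/2 = 77 (positive ⇒ counter-clockwise traversal).

77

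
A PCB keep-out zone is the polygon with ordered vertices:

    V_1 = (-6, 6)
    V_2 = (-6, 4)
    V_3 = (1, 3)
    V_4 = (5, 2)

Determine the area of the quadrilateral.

9.5

Cross-terms: 12, -22, -13, 42  ⇒  Σ = 19
Area = |Σ|/2 = 9.5.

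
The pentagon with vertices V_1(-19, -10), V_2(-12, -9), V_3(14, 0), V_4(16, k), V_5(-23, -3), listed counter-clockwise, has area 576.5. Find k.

23

The doubled signed area Σ (x_i y_{i+1} − x_{i+1} y_i) is linear in k.
With k=0 it equals 302; the coefficient of k is 37 (from the two edges through V_4).
So 37·k + 302 = 2·576.5 = 1153 ⇒ k = 23.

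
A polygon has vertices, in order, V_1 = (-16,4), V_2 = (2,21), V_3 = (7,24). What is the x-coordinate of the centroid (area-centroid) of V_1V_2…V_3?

-7/3

Apply the shoelace formula. First the cross-terms c_i = x_i·y_{i+1} − x_{i+1}·y_i:
  -344, -99, 412  ⇒  2A = -31, A = -15.5.
Then Σ (x_i + x_{i+1})·c_i = 217, so x̄ = 217 / (6·(-15.5)) = -7/3.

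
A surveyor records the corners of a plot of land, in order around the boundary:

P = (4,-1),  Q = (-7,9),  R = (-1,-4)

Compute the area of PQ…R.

Apply the shoelace (surveyor's) formula: 2A = Σ (x_i·y_{i+1} − x_{i+1}·y_i), indices taken mod 3.
Σ = (29) + (37) + (17) = 83
Area = |Σ|/2 = 41.5.

41.5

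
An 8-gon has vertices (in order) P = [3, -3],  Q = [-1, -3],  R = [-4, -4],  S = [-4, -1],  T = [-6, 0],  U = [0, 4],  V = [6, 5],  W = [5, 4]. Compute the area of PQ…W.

57

Apply Gauss's area formula: 2A = Σ (x_i·y_{i+1} − x_{i+1}·y_i), indices taken mod 8.
Σ = (-12) + (-8) + (-12) + (-6) + (-24) + (-24) + (-1) + (-27) = -114
Area = |Σ|/2 = 57.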